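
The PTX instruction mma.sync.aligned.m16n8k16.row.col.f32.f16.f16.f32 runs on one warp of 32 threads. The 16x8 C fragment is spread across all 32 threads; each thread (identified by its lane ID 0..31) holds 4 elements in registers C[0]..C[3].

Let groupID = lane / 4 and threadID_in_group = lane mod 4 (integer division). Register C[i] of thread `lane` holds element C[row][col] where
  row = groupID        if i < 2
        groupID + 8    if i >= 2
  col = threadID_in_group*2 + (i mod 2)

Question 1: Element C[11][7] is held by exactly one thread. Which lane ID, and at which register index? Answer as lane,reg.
r=11⇒gr=3,Rb=1  c=7⇒th=3,odd=1
L=3*4+3=15  i=1*2+1=3

15,3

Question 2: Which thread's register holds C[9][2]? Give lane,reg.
5,2

r: 9->gid=1,r8=1  c: 2->tid=1,i&1=0
L=1*4+1=5  i=1*2+0=2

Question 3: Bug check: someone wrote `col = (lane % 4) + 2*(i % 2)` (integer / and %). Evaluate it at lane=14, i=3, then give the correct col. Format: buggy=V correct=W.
`(lane % 4) + 2*(i % 2)`[14,3]=>4
L=14=>grp=14>>2=3, tig=14&3=2
[3]=>row 3+8=11  col 2·2+1=5
col: 4 vs 5

buggy=4 correct=5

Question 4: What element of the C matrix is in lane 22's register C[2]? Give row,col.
lane 22: g=5 (22/4), t=2 (22%4)
i=2: r=5+8=13, c=2*2+0=4

13,4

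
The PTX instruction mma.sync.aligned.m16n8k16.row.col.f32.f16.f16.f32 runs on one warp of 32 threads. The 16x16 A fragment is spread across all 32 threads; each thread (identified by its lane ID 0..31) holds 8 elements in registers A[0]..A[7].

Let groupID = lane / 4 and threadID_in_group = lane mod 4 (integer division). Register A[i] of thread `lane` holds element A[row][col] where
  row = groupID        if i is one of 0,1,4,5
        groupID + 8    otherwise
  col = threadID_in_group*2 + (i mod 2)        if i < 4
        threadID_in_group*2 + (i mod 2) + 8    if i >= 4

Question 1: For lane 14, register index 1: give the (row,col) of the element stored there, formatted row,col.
14: g=3,t=2
[1] (3+0,2*2+1+0) = (3,5)

3,5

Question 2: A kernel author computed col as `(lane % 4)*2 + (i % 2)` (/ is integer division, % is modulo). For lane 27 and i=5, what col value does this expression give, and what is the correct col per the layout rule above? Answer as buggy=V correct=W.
`(lane % 4)*2 + (i % 2)`[27,5]->7
lane 27: gid=6 (27/4), tid=3 (27%4)
i=5: r=6+0=6, c=3*2+1+8=15
col: 7 vs 15

buggy=7 correct=15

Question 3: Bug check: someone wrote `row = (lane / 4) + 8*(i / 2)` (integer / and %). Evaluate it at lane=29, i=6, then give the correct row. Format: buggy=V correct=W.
buggy=31 correct=15

`(lane / 4) + 8*(i / 2)`[29,6]->31
lane 29: g=7 (29/4), t=1 (29%4)
i=6: r=7+8=15, c=1*2+0+8=10
row: 31 vs 15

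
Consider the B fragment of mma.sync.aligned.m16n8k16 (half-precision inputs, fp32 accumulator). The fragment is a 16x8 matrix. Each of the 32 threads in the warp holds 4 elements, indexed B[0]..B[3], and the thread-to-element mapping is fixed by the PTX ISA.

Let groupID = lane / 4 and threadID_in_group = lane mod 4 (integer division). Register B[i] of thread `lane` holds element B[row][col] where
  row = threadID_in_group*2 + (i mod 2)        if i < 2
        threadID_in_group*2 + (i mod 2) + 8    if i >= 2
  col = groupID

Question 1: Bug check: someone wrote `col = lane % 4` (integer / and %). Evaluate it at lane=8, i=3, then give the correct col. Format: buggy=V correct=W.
`lane % 4`[8,3]->0
lane 8->8/4=2, 8 mod 4=0
i=3  r:2·0+1+8->9  c:2
col: 0 vs 2

buggy=0 correct=2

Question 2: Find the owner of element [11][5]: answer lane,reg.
21,3

c=5⇒gr=5  r=11⇒Rb=1,th=1,odd=1
L=5*4+1=21  i=1*2+1=3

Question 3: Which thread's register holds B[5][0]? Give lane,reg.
c=0⇒gr=0  r=5⇒Rb=0,th=2,odd=1
L=0*4+2=2  i=0*2+1=1

2,1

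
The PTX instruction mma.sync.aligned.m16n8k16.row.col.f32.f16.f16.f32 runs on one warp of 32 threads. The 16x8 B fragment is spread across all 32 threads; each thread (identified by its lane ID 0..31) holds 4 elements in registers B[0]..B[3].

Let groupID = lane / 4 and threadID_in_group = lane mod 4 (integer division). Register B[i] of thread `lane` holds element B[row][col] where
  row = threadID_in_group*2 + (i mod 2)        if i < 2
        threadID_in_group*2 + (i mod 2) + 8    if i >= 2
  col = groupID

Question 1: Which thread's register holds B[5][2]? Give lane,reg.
c=2->g=2  r=5->rb=0,t=2,b0=1
L=2*4+2=10  i=0*2+1=1

10,1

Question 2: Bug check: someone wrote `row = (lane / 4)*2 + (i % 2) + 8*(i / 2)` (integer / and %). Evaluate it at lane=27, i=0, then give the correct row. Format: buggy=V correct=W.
`(lane / 4)*2 + (i % 2) + 8*(i / 2)`[27,0]->12
27: g=6,t=3
[0] (3*2+0+0,6) = (6,6)
row: 12 vs 6

buggy=12 correct=6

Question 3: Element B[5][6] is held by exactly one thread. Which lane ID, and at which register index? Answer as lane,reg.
c=6→G=6  r=5→rhi=0,T=2,p=1
L=6*4+2=26  i=0*2+1=1

26,1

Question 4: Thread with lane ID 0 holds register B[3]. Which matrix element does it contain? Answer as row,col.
9,0

0: gr=0,th=0
[3] (0*2+1+8,0) = (9,0)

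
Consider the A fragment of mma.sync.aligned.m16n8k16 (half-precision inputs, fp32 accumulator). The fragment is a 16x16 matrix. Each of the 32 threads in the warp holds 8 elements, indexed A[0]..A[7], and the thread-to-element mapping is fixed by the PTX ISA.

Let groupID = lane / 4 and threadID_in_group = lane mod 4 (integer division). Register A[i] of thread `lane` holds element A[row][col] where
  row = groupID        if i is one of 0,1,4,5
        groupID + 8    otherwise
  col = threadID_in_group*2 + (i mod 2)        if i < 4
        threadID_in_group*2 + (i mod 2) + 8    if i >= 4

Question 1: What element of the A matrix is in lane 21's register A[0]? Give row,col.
L=21=>grp=21>>2=5, tig=21&3=1
[0]=>row 5+0=5  col 1·2+0+0=2

5,2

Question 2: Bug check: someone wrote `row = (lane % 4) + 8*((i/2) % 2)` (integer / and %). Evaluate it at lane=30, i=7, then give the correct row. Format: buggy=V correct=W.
buggy=10 correct=15

`(lane % 4) + 8*((i/2) % 2)`[30,7]⇒10
L=30⇒gr=30>>2=7, th=30&3=2
[7]⇒row 7+8=15  col 2·2+1+8=13
row: 10 vs 15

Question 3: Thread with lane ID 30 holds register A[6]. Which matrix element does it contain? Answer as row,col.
lane 30: gr=7 (30/4), th=2 (30%4)
i=6: r=7+8=15, c=2*2+0+8=12

15,12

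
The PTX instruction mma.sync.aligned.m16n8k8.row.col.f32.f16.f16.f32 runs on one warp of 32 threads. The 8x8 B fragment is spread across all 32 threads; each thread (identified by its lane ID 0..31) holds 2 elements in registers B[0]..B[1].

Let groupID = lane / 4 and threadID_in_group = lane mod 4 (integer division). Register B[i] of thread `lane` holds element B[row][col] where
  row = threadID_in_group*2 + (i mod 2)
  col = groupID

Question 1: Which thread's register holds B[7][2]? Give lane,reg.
c=2->g=2  r=7->t=3,b0=1
L=2*4+3=11  i=1=1

11,1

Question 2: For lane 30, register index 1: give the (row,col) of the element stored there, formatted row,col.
lane 30=>30/4=7, 30 mod 4=2
i=1  r:2·2+1=>5  c:7

5,7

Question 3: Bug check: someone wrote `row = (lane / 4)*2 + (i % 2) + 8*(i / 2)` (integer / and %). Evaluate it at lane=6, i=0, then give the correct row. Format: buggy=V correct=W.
`(lane / 4)*2 + (i % 2) + 8*(i / 2)`[6,0]→2
L=6→G=6>>2=1, T=6&3=2
[0]→row 2·2+0=4  col G=1
row: 2 vs 4

buggy=2 correct=4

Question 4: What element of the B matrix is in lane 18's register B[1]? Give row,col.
lane 18->18/4=4, 18 mod 4=2
i=1  r:2·2+1->5  c:4

5,4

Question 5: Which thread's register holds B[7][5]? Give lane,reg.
c=5->g=5  r=7->t=3,b0=1
L=5*4+3=23  i=1=1

23,1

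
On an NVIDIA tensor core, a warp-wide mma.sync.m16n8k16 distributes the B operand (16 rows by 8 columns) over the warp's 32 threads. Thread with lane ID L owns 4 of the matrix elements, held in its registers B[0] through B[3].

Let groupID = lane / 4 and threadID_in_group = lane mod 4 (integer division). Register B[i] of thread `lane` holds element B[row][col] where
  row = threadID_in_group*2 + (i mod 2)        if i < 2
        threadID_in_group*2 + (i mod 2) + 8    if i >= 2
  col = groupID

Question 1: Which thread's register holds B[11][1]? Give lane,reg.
c=1→G=1  r=11→rhi=1,T=1,p=1
L=1*4+1=5  i=1*2+1=3

5,3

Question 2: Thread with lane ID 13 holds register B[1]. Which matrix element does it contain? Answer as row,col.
3,3

13: gr=3,th=1
[1] (1*2+1+0,3) = (3,3)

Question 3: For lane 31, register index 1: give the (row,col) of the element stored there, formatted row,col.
7,7

L=31→G=31>>2=7, T=31&3=3
[1]→row 3·2+1+0=7  col G=7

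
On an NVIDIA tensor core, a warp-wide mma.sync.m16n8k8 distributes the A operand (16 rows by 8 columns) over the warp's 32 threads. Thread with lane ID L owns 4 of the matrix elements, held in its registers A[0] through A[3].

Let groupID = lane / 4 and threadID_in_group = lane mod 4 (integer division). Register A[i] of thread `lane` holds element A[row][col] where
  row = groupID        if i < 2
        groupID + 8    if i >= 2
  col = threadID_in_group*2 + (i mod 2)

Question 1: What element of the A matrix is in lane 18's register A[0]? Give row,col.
4,4

lane 18: G=4 (18/4), T=2 (18%4)
i=0: r=4+0=4, c=2*2+0=4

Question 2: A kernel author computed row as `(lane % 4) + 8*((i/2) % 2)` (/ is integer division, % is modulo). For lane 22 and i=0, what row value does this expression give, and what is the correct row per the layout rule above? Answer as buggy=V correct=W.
`(lane % 4) + 8*((i/2) % 2)`[22,0]->2
lane 22: gid=5 (22/4), tid=2 (22%4)
i=0: r=5+0=5, c=2*2+0=4
row: 2 vs 5

buggy=2 correct=5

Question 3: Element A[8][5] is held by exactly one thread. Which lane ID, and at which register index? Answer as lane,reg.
r:8=>grp=0,rB=1  c:5=>tig=2,lo=1
L=0*4+2=2  i=1*2+1=3

2,3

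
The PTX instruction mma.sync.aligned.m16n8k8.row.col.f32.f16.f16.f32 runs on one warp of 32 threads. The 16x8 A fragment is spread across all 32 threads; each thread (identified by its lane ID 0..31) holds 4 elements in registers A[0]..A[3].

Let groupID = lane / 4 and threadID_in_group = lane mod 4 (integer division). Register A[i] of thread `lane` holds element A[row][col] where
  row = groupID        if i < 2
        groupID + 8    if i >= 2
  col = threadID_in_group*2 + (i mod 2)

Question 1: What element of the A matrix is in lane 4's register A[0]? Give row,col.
4: gid=1,tid=0
[0] (1+0,0*2+0) = (1,0)

1,0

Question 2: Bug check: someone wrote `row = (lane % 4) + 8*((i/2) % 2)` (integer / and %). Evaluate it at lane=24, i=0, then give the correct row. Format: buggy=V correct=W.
`(lane % 4) + 8*((i/2) % 2)`[24,0]=>0
lane 24: grp=6 (24/4), tig=0 (24%4)
i=0: r=6+0=6, c=0*2+0=0
row: 0 vs 6

buggy=0 correct=6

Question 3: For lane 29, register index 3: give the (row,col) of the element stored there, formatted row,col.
L=29->gid=29>>2=7, tid=29&3=1
[3]->row 7+8=15  col 1·2+1=3

15,3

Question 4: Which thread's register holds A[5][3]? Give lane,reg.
r=5→G=5,rhi=0  c=3→T=1,p=1
L=5*4+1=21  i=0*2+1=1

21,1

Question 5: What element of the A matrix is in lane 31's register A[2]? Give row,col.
31: g=7,t=3
[2] (7+8,3*2+0) = (15,6)

15,6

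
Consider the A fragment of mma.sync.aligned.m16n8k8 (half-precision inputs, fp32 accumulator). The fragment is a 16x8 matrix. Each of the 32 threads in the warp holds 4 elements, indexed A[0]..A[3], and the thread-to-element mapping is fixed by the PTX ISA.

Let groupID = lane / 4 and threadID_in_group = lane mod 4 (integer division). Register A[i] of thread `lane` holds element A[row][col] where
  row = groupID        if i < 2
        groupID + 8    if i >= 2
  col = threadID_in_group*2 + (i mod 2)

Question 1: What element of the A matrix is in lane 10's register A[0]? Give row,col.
lane 10->10/4=2, 10 mod 4=2
i=0  r:2+0->2  c:2·2+0->4

2,4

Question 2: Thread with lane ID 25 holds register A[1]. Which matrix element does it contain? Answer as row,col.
6,3

lane 25: grp=6 (25/4), tig=1 (25%4)
i=1: r=6+0=6, c=1*2+1=3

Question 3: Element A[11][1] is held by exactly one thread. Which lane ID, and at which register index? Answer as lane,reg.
12,3

r=11->g=3,rb=1  c=1->t=0,b0=1
L=3*4+0=12  i=1*2+1=3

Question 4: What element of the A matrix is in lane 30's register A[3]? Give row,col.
30: G=7,T=2
[3] (7+8,2*2+1) = (15,5)

15,5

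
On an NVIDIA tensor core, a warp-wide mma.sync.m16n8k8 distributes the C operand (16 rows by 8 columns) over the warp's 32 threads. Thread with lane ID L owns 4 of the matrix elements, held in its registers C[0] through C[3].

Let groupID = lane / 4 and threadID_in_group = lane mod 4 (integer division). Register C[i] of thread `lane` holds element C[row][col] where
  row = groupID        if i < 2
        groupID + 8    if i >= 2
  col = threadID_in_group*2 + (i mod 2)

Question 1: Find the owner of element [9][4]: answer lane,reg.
r=9⇒gr=1,Rb=1  c=4⇒th=2,odd=0
L=1*4+2=6  i=1*2+0=2

6,2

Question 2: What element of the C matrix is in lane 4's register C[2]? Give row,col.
9,0

lane 4: grp=1 (4/4), tig=0 (4%4)
i=2: r=1+8=9, c=0*2+0=0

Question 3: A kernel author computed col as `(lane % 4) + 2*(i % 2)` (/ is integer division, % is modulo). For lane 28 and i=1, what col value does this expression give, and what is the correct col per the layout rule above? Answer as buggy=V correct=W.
buggy=2 correct=1

`(lane % 4) + 2*(i % 2)`[28,1]=>2
28: grp=7,tig=0
[1] (7+0,0*2+1) = (7,1)
col: 2 vs 1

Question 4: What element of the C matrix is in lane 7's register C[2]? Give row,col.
7: gid=1,tid=3
[2] (1+8,3*2+0) = (9,6)

9,6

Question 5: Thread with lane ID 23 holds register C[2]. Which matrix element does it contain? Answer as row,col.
13,6

23: gid=5,tid=3
[2] (5+8,3*2+0) = (13,6)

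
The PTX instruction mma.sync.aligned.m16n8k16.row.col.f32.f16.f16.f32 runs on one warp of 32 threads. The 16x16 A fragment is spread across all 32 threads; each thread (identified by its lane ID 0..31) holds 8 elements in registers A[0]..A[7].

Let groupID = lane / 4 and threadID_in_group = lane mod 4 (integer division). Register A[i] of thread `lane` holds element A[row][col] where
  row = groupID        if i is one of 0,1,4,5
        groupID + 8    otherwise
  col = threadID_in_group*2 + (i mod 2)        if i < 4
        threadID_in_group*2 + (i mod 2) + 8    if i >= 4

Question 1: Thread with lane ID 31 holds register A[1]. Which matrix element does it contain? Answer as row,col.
31: g=7,t=3
[1] (7+0,3*2+1+0) = (7,7)

7,7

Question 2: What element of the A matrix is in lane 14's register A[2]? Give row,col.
L=14⇒gr=14>>2=3, th=14&3=2
[2]⇒row 3+8=11  col 2·2+0+0=4

11,4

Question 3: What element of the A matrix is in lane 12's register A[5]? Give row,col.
3,9

lane 12: gid=3 (12/4), tid=0 (12%4)
i=5: r=3+0=3, c=0*2+1+8=9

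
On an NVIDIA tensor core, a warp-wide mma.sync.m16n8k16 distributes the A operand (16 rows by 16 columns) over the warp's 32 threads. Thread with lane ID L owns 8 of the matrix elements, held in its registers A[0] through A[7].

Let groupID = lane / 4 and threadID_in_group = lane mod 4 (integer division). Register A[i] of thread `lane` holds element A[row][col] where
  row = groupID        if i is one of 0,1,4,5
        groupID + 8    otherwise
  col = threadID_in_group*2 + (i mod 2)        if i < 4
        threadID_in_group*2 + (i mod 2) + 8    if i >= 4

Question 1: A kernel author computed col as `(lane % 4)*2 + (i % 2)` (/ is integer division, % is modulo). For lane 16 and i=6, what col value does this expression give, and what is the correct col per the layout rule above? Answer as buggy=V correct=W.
`(lane % 4)*2 + (i % 2)`[16,6]->0
16: g=4,t=0
[6] (4+8,0*2+0+8) = (12,8)
col: 0 vs 8

buggy=0 correct=8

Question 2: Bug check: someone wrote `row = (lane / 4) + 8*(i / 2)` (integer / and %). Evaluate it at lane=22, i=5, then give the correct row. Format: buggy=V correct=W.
buggy=21 correct=5

`(lane / 4) + 8*(i / 2)`[22,5]->21
lane 22: gid=5 (22/4), tid=2 (22%4)
i=5: r=5+0=5, c=2*2+1+8=13
row: 21 vs 5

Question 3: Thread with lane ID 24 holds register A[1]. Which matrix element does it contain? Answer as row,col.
6,1

lane 24->24/4=6, 24 mod 4=0
i=1  r:6+0->6  c:2·0+1+0->1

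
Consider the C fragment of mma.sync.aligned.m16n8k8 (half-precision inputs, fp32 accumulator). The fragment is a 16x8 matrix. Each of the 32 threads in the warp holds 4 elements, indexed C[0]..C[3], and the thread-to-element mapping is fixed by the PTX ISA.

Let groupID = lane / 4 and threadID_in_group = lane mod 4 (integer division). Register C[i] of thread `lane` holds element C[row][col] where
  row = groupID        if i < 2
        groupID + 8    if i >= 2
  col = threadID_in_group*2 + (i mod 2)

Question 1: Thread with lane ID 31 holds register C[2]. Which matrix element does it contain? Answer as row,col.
15,6

lane 31: G=7 (31/4), T=3 (31%4)
i=2: r=7+8=15, c=3*2+0=6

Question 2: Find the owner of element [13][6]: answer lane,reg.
r=13⇒gr=5,Rb=1  c=6⇒th=3,odd=0
L=5*4+3=23  i=1*2+0=2

23,2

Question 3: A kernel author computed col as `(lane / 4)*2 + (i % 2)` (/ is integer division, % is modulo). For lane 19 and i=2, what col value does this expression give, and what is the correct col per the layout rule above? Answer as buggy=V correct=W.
buggy=8 correct=6

`(lane / 4)*2 + (i % 2)`[19,2]=>8
lane 19: grp=4 (19/4), tig=3 (19%4)
i=2: r=4+8=12, c=3*2+0=6
col: 8 vs 6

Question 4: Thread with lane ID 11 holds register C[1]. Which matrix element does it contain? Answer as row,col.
2,7

lane 11: gr=2 (11/4), th=3 (11%4)
i=1: r=2+0=2, c=3*2+1=7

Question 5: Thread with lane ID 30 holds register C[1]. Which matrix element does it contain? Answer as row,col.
lane 30: gr=7 (30/4), th=2 (30%4)
i=1: r=7+0=7, c=2*2+1=5

7,5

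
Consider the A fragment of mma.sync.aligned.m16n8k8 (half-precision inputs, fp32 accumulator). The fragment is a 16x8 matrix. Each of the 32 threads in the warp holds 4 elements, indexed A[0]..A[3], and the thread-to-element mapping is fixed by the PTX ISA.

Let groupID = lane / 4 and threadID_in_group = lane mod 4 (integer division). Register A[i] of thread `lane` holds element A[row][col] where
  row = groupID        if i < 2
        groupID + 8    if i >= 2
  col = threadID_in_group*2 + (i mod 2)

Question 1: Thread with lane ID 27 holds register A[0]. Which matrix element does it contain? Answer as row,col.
6,6

lane 27=>27/4=6, 27 mod 4=3
i=0  r:6+0=>6  c:2·3+0=>6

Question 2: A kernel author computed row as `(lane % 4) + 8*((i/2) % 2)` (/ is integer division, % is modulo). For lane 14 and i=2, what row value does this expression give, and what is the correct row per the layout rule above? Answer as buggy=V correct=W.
`(lane % 4) + 8*((i/2) % 2)`[14,2]⇒10
lane 14⇒14/4=3, 14 mod 4=2
i=2  r:3+8⇒11  c:2·2+0⇒4
row: 10 vs 11

buggy=10 correct=11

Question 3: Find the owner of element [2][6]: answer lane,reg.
r=2→G=2,rhi=0  c=6→T=3,p=0
L=2*4+3=11  i=0*2+0=0

11,0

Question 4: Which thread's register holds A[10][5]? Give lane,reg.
r=10→G=2,rhi=1  c=5→T=2,p=1
L=2*4+2=10  i=1*2+1=3

10,3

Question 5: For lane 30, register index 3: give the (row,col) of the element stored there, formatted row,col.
15,5

lane 30->30/4=7, 30 mod 4=2
i=3  r:7+8->15  c:2·2+1->5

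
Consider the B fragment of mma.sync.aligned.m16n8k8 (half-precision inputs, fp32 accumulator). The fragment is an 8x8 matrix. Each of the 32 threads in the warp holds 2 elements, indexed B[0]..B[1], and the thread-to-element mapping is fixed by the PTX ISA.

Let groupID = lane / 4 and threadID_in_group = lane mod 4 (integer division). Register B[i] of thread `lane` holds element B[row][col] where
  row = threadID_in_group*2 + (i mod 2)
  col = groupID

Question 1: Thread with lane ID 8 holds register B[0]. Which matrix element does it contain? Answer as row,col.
L=8⇒gr=8>>2=2, th=8&3=0
[0]⇒row 0·2+0=0  col gr=2

0,2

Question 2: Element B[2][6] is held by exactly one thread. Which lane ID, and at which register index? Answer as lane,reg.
c:6=>grp=6  r:2=>tig=1,lo=0
L=6*4+1=25  i=0=0

25,0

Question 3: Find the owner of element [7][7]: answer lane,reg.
31,1

c=7→G=7  r=7→T=3,p=1
L=7*4+3=31  i=1=1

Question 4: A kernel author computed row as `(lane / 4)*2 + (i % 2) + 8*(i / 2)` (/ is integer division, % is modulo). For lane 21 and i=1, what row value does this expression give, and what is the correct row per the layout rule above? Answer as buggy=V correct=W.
buggy=11 correct=3

`(lane / 4)*2 + (i % 2) + 8*(i / 2)`[21,1]->11
lane 21: gid=5 (21/4), tid=1 (21%4)
i=1: r=1*2+1=3, c=gid=5
row: 11 vs 3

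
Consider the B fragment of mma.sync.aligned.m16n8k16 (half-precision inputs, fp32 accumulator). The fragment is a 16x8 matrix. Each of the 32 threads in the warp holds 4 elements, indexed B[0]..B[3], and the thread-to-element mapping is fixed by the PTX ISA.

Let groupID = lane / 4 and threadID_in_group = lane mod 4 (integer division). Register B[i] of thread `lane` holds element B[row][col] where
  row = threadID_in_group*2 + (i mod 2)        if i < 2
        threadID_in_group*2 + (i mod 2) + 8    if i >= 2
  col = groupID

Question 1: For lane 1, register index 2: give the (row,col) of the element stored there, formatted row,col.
1: gid=0,tid=1
[2] (1*2+0+8,0) = (10,0)

10,0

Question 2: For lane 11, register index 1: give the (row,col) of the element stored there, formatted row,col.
lane 11: grp=2 (11/4), tig=3 (11%4)
i=1: r=3*2+1+0=7, c=grp=2

7,2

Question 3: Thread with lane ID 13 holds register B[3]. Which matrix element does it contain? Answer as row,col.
lane 13: grp=3 (13/4), tig=1 (13%4)
i=3: r=1*2+1+8=11, c=grp=3

11,3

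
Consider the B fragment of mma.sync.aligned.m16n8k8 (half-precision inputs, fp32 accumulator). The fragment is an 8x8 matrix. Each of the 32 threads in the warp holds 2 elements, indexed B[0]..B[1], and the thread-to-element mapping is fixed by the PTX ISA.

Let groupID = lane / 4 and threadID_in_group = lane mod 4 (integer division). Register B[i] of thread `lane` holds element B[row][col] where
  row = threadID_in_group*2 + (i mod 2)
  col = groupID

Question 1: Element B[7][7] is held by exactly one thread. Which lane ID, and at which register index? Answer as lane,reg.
31,1

c=7->g=7  r=7->t=3,b0=1
L=7*4+3=31  i=1=1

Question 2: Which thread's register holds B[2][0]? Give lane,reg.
c=0->g=0  r=2->t=1,b0=0
L=0*4+1=1  i=0=0

1,0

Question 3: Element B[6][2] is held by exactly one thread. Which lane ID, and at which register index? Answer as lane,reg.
c:2=>grp=2  r:6=>tig=3,lo=0
L=2*4+3=11  i=0=0

11,0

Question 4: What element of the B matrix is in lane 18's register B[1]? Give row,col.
L=18=>grp=18>>2=4, tig=18&3=2
[1]=>row 2·2+1=5  col grp=4

5,4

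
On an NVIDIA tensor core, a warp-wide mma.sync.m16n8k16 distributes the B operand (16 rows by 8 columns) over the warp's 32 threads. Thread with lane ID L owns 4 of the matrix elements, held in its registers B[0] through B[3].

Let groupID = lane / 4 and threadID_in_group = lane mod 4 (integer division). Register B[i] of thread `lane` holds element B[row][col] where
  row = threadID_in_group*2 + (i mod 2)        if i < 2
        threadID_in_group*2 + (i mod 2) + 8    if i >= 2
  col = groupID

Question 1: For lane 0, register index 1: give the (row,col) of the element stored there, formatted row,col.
1,0

lane 0⇒0/4=0, 0 mod 4=0
i=1  r:2·0+1+0⇒1  c:0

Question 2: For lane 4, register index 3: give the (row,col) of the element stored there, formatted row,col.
9,1

L=4->g=4>>2=1, t=4&3=0
[3]->row 0·2+1+8=9  col g=1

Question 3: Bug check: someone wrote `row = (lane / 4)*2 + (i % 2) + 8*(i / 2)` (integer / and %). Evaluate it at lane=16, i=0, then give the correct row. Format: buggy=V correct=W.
`(lane / 4)*2 + (i % 2) + 8*(i / 2)`[16,0]->8
L=16->gid=16>>2=4, tid=16&3=0
[0]->row 0·2+0+0=0  col gid=4
row: 8 vs 0

buggy=8 correct=0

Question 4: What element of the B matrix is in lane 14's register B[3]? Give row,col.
14: grp=3,tig=2
[3] (2*2+1+8,3) = (13,3)

13,3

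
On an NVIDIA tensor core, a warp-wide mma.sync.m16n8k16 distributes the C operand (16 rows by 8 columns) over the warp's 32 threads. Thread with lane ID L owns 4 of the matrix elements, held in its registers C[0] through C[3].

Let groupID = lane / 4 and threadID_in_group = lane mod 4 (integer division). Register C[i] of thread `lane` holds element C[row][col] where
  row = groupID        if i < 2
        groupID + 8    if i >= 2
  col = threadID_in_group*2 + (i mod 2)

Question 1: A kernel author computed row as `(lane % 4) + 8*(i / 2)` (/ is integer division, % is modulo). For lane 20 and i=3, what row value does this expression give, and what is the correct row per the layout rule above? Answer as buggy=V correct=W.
buggy=8 correct=13

`(lane % 4) + 8*(i / 2)`[20,3]⇒8
L=20⇒gr=20>>2=5, th=20&3=0
[3]⇒row 5+8=13  col 0·2+1=1
row: 8 vs 13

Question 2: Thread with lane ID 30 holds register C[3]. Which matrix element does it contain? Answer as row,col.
30: G=7,T=2
[3] (7+8,2*2+1) = (15,5)

15,5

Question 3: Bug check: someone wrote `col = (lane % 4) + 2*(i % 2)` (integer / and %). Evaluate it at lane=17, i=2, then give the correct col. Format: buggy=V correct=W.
buggy=1 correct=2

`(lane % 4) + 2*(i % 2)`[17,2]->1
lane 17: gid=4 (17/4), tid=1 (17%4)
i=2: r=4+8=12, c=1*2+0=2
col: 1 vs 2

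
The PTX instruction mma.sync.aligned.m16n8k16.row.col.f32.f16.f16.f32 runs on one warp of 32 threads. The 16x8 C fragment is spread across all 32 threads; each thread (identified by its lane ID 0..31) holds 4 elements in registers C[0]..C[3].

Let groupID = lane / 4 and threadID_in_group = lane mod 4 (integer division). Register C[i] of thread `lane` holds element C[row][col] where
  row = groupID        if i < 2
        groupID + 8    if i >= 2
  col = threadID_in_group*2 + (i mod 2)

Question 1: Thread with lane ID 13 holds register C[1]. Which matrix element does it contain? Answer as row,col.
L=13=>grp=13>>2=3, tig=13&3=1
[1]=>row 3+0=3  col 1·2+1=3

3,3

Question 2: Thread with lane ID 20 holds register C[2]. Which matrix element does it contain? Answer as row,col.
13,0

lane 20: g=5 (20/4), t=0 (20%4)
i=2: r=5+8=13, c=0*2+0=0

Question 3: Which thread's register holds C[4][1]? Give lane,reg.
16,1

r=4⇒gr=4,Rb=0  c=1⇒th=0,odd=1
L=4*4+0=16  i=0*2+1=1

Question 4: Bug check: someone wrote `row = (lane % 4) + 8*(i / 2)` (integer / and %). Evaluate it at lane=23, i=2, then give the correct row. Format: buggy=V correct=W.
buggy=11 correct=13

`(lane % 4) + 8*(i / 2)`[23,2]=>11
23: grp=5,tig=3
[2] (5+8,3*2+0) = (13,6)
row: 11 vs 13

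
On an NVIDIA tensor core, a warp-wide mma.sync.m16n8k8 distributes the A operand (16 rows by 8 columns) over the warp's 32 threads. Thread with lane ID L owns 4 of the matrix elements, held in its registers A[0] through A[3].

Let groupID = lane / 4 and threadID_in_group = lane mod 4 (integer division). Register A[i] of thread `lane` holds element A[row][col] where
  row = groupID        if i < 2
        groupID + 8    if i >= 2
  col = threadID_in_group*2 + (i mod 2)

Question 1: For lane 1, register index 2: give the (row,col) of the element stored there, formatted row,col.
1: G=0,T=1
[2] (0+8,1*2+0) = (8,2)

8,2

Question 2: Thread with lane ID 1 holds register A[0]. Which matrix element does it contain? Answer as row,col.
0,2

L=1⇒gr=1>>2=0, th=1&3=1
[0]⇒row 0+0=0  col 1·2+0=2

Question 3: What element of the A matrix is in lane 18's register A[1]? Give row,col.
4,5

18: grp=4,tig=2
[1] (4+0,2*2+1) = (4,5)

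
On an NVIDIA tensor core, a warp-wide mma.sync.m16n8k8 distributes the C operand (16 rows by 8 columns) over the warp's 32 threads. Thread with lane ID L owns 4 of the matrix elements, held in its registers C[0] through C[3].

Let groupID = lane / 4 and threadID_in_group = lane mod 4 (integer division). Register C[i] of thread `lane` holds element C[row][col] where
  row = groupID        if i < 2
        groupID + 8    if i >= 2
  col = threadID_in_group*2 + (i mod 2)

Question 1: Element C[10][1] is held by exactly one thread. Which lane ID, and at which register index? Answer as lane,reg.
r=10→G=2,rhi=1  c=1→T=0,p=1
L=2*4+0=8  i=1*2+1=3

8,3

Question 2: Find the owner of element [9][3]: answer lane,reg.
r=9→G=1,rhi=1  c=3→T=1,p=1
L=1*4+1=5  i=1*2+1=3

5,3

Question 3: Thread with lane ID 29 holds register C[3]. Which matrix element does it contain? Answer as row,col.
15,3

L=29→G=29>>2=7, T=29&3=1
[3]→row 7+8=15  col 1·2+1=3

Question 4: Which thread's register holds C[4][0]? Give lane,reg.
r=4⇒gr=4,Rb=0  c=0⇒th=0,odd=0
L=4*4+0=16  i=0*2+0=0

16,0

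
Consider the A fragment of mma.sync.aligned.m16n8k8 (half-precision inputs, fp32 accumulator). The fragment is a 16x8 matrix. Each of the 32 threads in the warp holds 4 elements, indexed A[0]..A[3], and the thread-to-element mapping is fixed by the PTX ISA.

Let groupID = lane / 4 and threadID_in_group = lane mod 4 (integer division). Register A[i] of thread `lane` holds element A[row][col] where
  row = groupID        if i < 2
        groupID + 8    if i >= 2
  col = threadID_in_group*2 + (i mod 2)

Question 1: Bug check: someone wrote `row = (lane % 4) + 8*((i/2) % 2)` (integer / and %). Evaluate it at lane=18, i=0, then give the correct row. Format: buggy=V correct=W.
`(lane % 4) + 8*((i/2) % 2)`[18,0]⇒2
L=18⇒gr=18>>2=4, th=18&3=2
[0]⇒row 4+0=4  col 2·2+0=4
row: 2 vs 4

buggy=2 correct=4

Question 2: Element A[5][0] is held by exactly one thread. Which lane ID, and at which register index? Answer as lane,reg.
20,0

r=5→G=5,rhi=0  c=0→T=0,p=0
L=5*4+0=20  i=0*2+0=0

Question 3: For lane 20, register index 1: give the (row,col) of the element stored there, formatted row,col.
20: grp=5,tig=0
[1] (5+0,0*2+1) = (5,1)

5,1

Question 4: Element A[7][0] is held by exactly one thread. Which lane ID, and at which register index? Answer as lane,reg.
28,0

r=7→G=7,rhi=0  c=0→T=0,p=0
L=7*4+0=28  i=0*2+0=0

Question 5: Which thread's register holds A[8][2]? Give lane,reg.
r=8⇒gr=0,Rb=1  c=2⇒th=1,odd=0
L=0*4+1=1  i=1*2+0=2

1,2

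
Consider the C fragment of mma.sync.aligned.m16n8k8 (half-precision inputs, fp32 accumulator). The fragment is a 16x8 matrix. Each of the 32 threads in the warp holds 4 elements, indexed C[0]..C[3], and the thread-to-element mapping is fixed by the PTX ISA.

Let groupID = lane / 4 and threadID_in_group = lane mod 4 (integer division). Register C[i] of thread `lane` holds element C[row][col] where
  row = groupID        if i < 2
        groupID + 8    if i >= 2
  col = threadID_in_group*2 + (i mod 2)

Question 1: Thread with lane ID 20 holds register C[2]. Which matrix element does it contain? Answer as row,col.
13,0

20: G=5,T=0
[2] (5+8,0*2+0) = (13,0)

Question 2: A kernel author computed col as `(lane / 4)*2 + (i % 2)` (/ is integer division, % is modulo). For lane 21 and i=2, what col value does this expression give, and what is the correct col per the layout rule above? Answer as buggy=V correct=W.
buggy=10 correct=2

`(lane / 4)*2 + (i % 2)`[21,2]⇒10
21: gr=5,th=1
[2] (5+8,1*2+0) = (13,2)
col: 10 vs 2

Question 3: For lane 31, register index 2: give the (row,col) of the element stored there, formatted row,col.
L=31->g=31>>2=7, t=31&3=3
[2]->row 7+8=15  col 3·2+0=6

15,6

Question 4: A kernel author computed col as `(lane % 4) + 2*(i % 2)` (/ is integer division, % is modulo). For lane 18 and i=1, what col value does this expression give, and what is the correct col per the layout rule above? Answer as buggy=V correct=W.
`(lane % 4) + 2*(i % 2)`[18,1]=>4
lane 18: grp=4 (18/4), tig=2 (18%4)
i=1: r=4+0=4, c=2*2+1=5
col: 4 vs 5

buggy=4 correct=5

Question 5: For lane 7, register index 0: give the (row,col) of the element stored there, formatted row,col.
L=7⇒gr=7>>2=1, th=7&3=3
[0]⇒row 1+0=1  col 3·2+0=6

1,6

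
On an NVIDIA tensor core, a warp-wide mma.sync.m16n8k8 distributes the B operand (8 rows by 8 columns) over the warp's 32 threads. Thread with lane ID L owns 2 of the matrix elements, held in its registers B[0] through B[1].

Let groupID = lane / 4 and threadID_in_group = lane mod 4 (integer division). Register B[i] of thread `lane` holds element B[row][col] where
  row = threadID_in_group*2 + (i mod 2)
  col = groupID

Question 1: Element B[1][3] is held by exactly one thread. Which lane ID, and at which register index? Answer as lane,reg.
c=3->g=3  r=1->t=0,b0=1
L=3*4+0=12  i=1=1

12,1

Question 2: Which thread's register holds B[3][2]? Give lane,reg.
9,1

c=2→G=2  r=3→T=1,p=1
L=2*4+1=9  i=1=1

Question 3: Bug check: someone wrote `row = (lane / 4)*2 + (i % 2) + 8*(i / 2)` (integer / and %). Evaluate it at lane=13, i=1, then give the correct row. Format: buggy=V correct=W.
buggy=7 correct=3

`(lane / 4)*2 + (i % 2) + 8*(i / 2)`[13,1]->7
L=13->gid=13>>2=3, tid=13&3=1
[1]->row 1·2+1=3  col gid=3
row: 7 vs 3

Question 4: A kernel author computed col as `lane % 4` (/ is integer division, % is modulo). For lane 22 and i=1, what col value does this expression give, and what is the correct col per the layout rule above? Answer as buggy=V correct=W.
buggy=2 correct=5

`lane % 4`[22,1]->2
22: g=5,t=2
[1] (2*2+1,5) = (5,5)
col: 2 vs 5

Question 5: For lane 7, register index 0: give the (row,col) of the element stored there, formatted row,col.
6,1

lane 7=>7/4=1, 7 mod 4=3
i=0  r:2·3+0=>6  c:1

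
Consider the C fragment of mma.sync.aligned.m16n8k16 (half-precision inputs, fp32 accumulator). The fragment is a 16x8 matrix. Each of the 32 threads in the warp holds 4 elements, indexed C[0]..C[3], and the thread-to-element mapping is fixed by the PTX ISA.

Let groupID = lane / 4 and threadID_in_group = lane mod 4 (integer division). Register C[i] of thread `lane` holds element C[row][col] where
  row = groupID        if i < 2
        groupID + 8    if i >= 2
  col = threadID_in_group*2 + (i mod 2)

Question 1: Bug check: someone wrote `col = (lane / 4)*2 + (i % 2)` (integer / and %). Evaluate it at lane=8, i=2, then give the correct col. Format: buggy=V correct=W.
`(lane / 4)*2 + (i % 2)`[8,2]->4
lane 8->8/4=2, 8 mod 4=0
i=2  r:2+8->10  c:2·0+0->0
col: 4 vs 0

buggy=4 correct=0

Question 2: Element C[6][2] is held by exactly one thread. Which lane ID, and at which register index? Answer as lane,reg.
25,0

r:6=>grp=6,rB=0  c:2=>tig=1,lo=0
L=6*4+1=25  i=0*2+0=0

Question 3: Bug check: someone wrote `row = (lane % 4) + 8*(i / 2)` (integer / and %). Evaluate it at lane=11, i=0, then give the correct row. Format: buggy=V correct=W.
`(lane % 4) + 8*(i / 2)`[11,0]=>3
11: grp=2,tig=3
[0] (2+0,3*2+0) = (2,6)
row: 3 vs 2

buggy=3 correct=2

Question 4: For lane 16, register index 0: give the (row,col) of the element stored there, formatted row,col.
4,0

lane 16=>16/4=4, 16 mod 4=0
i=0  r:4+0=>4  c:2·0+0=>0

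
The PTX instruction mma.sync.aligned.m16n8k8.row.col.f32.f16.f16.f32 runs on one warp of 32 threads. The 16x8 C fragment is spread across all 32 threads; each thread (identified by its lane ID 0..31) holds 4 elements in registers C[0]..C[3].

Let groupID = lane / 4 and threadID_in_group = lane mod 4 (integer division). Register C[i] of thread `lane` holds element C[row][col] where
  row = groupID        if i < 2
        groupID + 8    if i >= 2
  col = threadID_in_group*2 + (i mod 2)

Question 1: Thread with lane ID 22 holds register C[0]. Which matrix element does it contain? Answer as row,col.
22: g=5,t=2
[0] (5+0,2*2+0) = (5,4)

5,4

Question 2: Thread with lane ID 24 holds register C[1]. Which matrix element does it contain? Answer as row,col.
24: grp=6,tig=0
[1] (6+0,0*2+1) = (6,1)

6,1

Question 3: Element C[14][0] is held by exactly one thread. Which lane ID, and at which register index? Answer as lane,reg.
24,2

r=14→G=6,rhi=1  c=0→T=0,p=0
L=6*4+0=24  i=1*2+0=2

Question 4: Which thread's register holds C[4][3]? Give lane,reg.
r=4→G=4,rhi=0  c=3→T=1,p=1
L=4*4+1=17  i=0*2+1=1

17,1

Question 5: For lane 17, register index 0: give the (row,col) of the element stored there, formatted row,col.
17: gr=4,th=1
[0] (4+0,1*2+0) = (4,2)

4,2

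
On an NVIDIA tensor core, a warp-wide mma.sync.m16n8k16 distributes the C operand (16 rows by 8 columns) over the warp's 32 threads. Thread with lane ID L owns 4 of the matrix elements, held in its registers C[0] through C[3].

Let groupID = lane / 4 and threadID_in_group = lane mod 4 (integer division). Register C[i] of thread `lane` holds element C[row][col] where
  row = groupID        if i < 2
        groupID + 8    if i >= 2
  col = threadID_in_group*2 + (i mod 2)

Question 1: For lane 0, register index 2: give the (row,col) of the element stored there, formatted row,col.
lane 0: g=0 (0/4), t=0 (0%4)
i=2: r=0+8=8, c=0*2+0=0

8,0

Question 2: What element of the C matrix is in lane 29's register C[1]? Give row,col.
L=29→G=29>>2=7, T=29&3=1
[1]→row 7+0=7  col 1·2+1=3

7,3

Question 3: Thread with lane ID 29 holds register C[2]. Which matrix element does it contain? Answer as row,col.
15,2

lane 29: gr=7 (29/4), th=1 (29%4)
i=2: r=7+8=15, c=1*2+0=2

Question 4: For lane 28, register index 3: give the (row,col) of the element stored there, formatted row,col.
28: G=7,T=0
[3] (7+8,0*2+1) = (15,1)

15,1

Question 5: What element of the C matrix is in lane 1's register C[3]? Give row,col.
lane 1->1/4=0, 1 mod 4=1
i=3  r:0+8->8  c:2·1+1->3

8,3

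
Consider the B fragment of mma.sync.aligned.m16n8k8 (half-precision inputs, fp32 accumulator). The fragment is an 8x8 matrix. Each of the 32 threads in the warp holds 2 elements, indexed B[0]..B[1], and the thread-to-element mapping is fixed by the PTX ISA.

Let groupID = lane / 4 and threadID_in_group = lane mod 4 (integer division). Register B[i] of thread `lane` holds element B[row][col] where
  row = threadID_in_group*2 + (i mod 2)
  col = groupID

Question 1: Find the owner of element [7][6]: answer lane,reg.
c=6->g=6  r=7->t=3,b0=1
L=6*4+3=27  i=1=1

27,1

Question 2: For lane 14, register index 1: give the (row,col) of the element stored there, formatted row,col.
L=14->g=14>>2=3, t=14&3=2
[1]->row 2·2+1=5  col g=3

5,3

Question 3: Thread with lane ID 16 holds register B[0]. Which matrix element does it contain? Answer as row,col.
0,4

lane 16: g=4 (16/4), t=0 (16%4)
i=0: r=0*2+0=0, c=g=4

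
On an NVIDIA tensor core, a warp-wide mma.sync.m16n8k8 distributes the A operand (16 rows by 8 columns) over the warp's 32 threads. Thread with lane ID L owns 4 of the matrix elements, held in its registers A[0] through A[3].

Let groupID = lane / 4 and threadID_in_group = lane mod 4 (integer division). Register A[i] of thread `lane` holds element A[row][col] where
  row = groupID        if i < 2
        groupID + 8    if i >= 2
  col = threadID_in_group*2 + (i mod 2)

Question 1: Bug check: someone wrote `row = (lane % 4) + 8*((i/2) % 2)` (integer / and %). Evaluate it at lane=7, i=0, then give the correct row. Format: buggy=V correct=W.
`(lane % 4) + 8*((i/2) % 2)`[7,0]->3
7: gid=1,tid=3
[0] (1+0,3*2+0) = (1,6)
row: 3 vs 1

buggy=3 correct=1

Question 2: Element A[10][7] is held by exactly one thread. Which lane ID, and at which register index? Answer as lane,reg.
r: 10->gid=2,r8=1  c: 7->tid=3,i&1=1
L=2*4+3=11  i=1*2+1=3

11,3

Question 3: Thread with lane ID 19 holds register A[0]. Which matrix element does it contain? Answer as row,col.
lane 19: G=4 (19/4), T=3 (19%4)
i=0: r=4+0=4, c=3*2+0=6

4,6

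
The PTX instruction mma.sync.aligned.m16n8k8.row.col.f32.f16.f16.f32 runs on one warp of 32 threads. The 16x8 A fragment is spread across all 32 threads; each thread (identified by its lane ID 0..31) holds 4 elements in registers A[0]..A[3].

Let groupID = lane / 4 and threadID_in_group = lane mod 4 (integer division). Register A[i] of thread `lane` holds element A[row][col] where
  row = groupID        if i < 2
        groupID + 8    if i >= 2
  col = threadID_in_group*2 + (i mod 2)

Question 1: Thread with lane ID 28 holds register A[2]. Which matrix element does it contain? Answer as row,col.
L=28=>grp=28>>2=7, tig=28&3=0
[2]=>row 7+8=15  col 0·2+0=0

15,0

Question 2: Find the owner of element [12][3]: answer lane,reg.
17,3

r: 12->gid=4,r8=1  c: 3->tid=1,i&1=1
L=4*4+1=17  i=1*2+1=3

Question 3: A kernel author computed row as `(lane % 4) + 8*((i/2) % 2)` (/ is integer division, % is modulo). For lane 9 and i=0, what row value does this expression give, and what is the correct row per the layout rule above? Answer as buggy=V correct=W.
`(lane % 4) + 8*((i/2) % 2)`[9,0]→1
lane 9→9/4=2, 9 mod 4=1
i=0  r:2+0→2  c:2·1+0→2
row: 1 vs 2

buggy=1 correct=2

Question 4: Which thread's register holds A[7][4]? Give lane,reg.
r=7->g=7,rb=0  c=4->t=2,b0=0
L=7*4+2=30  i=0*2+0=0

30,0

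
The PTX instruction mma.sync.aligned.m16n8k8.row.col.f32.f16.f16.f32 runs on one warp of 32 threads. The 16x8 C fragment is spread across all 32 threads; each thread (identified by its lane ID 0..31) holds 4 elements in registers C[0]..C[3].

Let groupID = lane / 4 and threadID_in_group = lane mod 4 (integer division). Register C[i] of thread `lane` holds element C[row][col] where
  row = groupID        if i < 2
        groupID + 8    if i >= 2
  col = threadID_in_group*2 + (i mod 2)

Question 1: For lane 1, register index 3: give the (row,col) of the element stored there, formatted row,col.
8,3

lane 1: g=0 (1/4), t=1 (1%4)
i=3: r=0+8=8, c=1*2+1=3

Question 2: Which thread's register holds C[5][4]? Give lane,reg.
22,0

r: 5->gid=5,r8=0  c: 4->tid=2,i&1=0
L=5*4+2=22  i=0*2+0=0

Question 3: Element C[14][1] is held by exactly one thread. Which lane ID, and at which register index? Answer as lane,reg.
24,3

r:14=>grp=6,rB=1  c:1=>tig=0,lo=1
L=6*4+0=24  i=1*2+1=3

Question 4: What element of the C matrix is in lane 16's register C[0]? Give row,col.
4,0

lane 16→16/4=4, 16 mod 4=0
i=0  r:4+0→4  c:2·0+0→0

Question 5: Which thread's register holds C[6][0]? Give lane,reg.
24,0

r: 6->gid=6,r8=0  c: 0->tid=0,i&1=0
L=6*4+0=24  i=0*2+0=0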